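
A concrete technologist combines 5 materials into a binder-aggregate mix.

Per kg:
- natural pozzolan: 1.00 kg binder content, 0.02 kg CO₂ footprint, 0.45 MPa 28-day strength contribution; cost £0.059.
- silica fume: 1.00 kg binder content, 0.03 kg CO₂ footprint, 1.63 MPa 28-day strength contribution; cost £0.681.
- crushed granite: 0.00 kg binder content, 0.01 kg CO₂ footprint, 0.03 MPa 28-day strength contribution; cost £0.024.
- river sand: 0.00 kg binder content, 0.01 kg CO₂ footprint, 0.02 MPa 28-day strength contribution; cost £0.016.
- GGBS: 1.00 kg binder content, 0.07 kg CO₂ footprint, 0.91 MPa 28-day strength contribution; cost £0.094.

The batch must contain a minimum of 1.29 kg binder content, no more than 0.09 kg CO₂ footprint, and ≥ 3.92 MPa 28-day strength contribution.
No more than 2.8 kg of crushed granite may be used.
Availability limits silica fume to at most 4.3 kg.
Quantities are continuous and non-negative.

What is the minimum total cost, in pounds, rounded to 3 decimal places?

Let x1 = kg of natural pozzolan, x2 = kg of silica fume, x3 = kg of crushed granite, x4 = kg of river sand, x5 = kg of GGBS.
min 0.059x1 + 0.681x2 + 0.024x3 + 0.016x4 + 0.094x5 subject to:
  1x1 + 1x2 + 1x5 ≥ 1.29   (binder content)
  0.02x1 + 0.03x2 + 0.01x3 + 0.01x4 + 0.07x5 ≤ 0.09   (CO₂ footprint)
  0.45x1 + 1.63x2 + 0.03x3 + 0.02x4 + 0.91x5 ≥ 3.92   (28-day strength contribution)
  x3 ≤ 2.8
  x2 ≤ 4.3
  x1, x2, x3, x4, x5 ≥ 0.
The optimal basis is {natural pozzolan, silica fume}; crushed granite, river sand, GGBS drop out. The CO₂ footprint and 28-day strength contribution requirements are met with equality.
So natural pozzolan = 1.524 kg, silica fume = 1.984 kg.
Cost = 0.059·1.524 + 0.681·1.984 = 1.44102.

£1.441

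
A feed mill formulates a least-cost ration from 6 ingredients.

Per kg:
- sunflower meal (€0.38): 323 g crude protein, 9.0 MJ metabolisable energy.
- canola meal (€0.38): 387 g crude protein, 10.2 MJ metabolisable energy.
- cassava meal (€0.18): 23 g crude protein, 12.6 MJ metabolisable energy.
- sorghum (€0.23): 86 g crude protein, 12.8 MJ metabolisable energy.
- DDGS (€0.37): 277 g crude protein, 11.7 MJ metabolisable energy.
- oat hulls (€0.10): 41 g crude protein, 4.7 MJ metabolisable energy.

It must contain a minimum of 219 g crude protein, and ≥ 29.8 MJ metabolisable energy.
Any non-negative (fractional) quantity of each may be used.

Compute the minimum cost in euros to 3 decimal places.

Set it up as a linear program. Let x1 = kg of sunflower meal, x2 = kg of canola meal, x3 = kg of cassava meal, x4 = kg of sorghum, x5 = kg of DDGS, x6 = kg of oat hulls.
min 0.38x1 + 0.38x2 + 0.18x3 + 0.23x4 + 0.37x5 + 0.1x6 subject to:
  323x1 + 387x2 + 23x3 + 86x4 + 277x5 + 41x6 ≥ 219   (crude protein)
  9x1 + 10.2x2 + 12.6x3 + 12.8x4 + 11.7x5 + 4.7x6 ≥ 29.8   (metabolisable energy)
  x1, x2, x3, x4, x5, x6 ≥ 0.
The minimum-cost mix takes nothing from sunflower meal, sorghum, DDGS, oat hulls — only canola meal, cassava meal. The crude protein and metabolisable energy requirements are met with equality.
That vertex is x2 = 0.4468, x3 = 2.003.
Hence cost = 0.38·0.4468 + 0.18·2.003 = €0.53032.

€0.530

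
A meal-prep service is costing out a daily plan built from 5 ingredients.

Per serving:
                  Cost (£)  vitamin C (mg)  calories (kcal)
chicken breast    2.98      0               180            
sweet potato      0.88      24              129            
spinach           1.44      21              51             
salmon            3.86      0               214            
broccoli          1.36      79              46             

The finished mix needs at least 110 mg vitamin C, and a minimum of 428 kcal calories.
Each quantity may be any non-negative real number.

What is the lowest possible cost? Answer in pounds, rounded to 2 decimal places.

£3.37

Set it up as a linear program. Let x1 = servings of chicken breast, x2 = servings of sweet potato, x3 = servings of spinach, x4 = servings of salmon, x5 = servings of broccoli.
Minimize 2.98x1 + 0.88x2 + 1.44x3 + 3.86x4 + 1.36x5 subject to:
  24x2 + 21x3 + 79x5 ≥ 110   (vitamin C)
  180x1 + 129x2 + 51x3 + 214x4 + 46x5 ≥ 428   (calories)
  x1, x2, x3, x4, x5 ≥ 0.
The optimal basis is {sweet potato, broccoli}; chicken breast, spinach, salmon drop out. The vitamin C and calories requirements are met with equality.
That vertex is x2 = 3.164, x5 = 0.4312.
Objective = 0.88·3.164 + 1.36·0.4312 = 3.3708.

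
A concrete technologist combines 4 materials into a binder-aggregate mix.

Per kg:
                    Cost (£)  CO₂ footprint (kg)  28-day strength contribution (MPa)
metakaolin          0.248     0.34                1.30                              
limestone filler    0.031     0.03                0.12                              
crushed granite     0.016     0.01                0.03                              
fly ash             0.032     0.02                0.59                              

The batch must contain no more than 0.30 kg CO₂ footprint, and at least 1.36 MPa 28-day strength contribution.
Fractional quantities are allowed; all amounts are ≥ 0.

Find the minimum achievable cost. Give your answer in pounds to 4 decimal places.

Treat it as an LP. Let x1 = kg of metakaolin, x2 = kg of limestone filler, x3 = kg of crushed granite, x4 = kg of fly ash.
Minimize 0.248x1 + 0.031x2 + 0.016x3 + 0.032x4 subject to:
  0.34x1 + 0.03x2 + 0.01x3 + 0.02x4 ≤ 0.3   (CO₂ footprint)
  1.3x1 + 0.12x2 + 0.03x3 + 0.59x4 ≥ 1.36   (28-day strength contribution)
  x1, x2, x3, x4 ≥ 0.
At the optimum only fly ash is positive (metakaolin, limestone filler, crushed granite = 0). Binding constraint: 28-day strength contribution.
So fly ash = 2.305 kg.
Objective = 0.032·2.305 = 0.073760.

£0.0738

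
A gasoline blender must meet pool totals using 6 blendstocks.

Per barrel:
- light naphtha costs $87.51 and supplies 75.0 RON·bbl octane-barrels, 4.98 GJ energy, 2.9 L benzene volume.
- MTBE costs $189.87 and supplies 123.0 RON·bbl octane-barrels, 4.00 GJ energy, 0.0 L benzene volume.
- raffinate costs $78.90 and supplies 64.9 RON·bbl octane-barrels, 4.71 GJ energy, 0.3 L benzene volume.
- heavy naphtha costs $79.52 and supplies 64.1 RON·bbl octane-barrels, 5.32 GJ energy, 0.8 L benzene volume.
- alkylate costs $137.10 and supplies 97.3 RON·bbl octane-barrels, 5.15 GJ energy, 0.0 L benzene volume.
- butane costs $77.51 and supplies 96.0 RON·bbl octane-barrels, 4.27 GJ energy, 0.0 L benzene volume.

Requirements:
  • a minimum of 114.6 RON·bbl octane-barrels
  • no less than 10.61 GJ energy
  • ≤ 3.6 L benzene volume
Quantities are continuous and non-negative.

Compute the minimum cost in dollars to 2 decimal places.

This is a linear program. Let x1 = barrels of light naphtha, x2 = barrels of MTBE, x3 = barrels of raffinate, x4 = barrels of heavy naphtha, x5 = barrels of alkylate, x6 = barrels of butane.
Minimise 87.51x1 + 189.87x2 + 78.9x3 + 79.52x4 + 137.1x5 + 77.51x6 with:
  75x1 + 123x2 + 64.9x3 + 64.1x4 + 97.3x5 + 96x6 ≥ 114.6   (octane-barrels)
  4.98x1 + 4x2 + 4.71x3 + 5.32x4 + 5.15x5 + 4.27x6 ≥ 10.61   (energy)
  2.9x1 + 0.3x3 + 0.8x4 ≤ 3.6   (benzene volume)
  x1, x2, x3, x4, x5, x6 ≥ 0.
The minimum-cost mix takes nothing from light naphtha, MTBE, raffinate, alkylate, butane — only heavy naphtha. The energy requirement is met with equality.
That vertex is x4 = 1.9944.
Hence cost = 79.52·1.9944 = $158.5947.

$158.59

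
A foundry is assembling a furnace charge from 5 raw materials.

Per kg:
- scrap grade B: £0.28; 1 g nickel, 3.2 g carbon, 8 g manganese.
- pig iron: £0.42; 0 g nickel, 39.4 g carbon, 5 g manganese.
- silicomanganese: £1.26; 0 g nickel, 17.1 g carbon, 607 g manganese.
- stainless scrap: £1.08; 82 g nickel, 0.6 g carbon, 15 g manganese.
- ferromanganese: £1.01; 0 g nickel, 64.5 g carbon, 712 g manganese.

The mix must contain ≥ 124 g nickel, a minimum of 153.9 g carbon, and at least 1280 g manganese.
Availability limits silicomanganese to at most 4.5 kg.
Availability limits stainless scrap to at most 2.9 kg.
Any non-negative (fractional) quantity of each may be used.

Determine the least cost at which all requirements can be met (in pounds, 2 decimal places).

£3.83

This is a linear program. Let x1 = kg of scrap grade B, x2 = kg of pig iron, x3 = kg of silicomanganese, x4 = kg of stainless scrap, x5 = kg of ferromanganese.
Minimize 0.28x1 + 0.42x2 + 1.26x3 + 1.08x4 + 1.01x5 s.t.:
  1x1 + 82x4 ≥ 124   (nickel)
  3.2x1 + 39.4x2 + 17.1x3 + 0.6x4 + 64.5x5 ≥ 153.9   (carbon)
  8x1 + 5x2 + 607x3 + 15x4 + 712x5 ≥ 1280   (manganese)
  x3 ≤ 4.5
  x4 ≤ 2.9
  x1, x2, x3, x4, x5 ≥ 0.
The cheapest feasible vertex uses only pig iron, stainless scrap, ferromanganese; scrap grade B, silicomanganese are not used. There the nickel, carbon, manganese constraints are tight.
That vertex is x2 = 1.004, x4 = 1.512, x5 = 1.759.
Hence cost = 0.42·1.004 + 1.08·1.512 + 1.01·1.759 = £3.8312.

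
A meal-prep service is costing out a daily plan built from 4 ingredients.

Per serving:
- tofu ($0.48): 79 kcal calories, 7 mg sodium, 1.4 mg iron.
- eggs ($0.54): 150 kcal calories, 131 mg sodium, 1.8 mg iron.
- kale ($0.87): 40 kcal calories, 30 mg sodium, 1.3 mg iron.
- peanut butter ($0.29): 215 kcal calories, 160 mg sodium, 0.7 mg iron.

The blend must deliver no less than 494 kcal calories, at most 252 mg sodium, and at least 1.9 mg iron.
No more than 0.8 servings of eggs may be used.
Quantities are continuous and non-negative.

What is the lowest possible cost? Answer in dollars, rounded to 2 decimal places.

Let x1 = servings of tofu, x2 = servings of eggs, x3 = servings of kale, x4 = servings of peanut butter.
min 0.48x1 + 0.54x2 + 0.87x3 + 0.29x4 with:
  79x1 + 150x2 + 40x3 + 215x4 ≥ 494   (calories)
  7x1 + 131x2 + 30x3 + 160x4 ≤ 252   (sodium)
  1.4x1 + 1.8x2 + 1.3x3 + 0.7x4 ≥ 1.9   (iron)
  x2 ≤ 0.8
  x1, x2, x3, x4 ≥ 0.
At the optimum only tofu, peanut butter are positive (eggs, kale = 0). Binding constraints: calories and sodium.
That vertex is x1 = 2.233, x4 = 1.477.
Objective = 0.48·2.233 + 0.29·1.477 = 1.5002.

$1.50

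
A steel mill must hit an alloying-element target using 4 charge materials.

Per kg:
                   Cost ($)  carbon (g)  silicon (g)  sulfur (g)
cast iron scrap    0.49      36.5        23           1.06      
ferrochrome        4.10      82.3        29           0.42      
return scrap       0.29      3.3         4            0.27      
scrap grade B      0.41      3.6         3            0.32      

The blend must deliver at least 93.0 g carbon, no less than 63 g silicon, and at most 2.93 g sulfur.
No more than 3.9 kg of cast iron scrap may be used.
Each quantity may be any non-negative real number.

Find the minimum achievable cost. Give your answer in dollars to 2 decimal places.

$1.34

Treat it as an LP. Let x1 = kg of cast iron scrap, x2 = kg of ferrochrome, x3 = kg of return scrap, x4 = kg of scrap grade B.
Minimise 0.49x1 + 4.1x2 + 0.29x3 + 0.41x4 with:
  36.5x1 + 82.3x2 + 3.3x3 + 3.6x4 ≥ 93   (carbon)
  23x1 + 29x2 + 4x3 + 3x4 ≥ 63   (silicon)
  1.06x1 + 0.42x2 + 0.27x3 + 0.32x4 ≤ 2.93   (sulfur)
  x1 ≤ 3.9
  x1, x2, x3, x4 ≥ 0.
The minimum-cost mix takes nothing from ferrochrome, return scrap, scrap grade B — only cast iron scrap. Binding constraint: silicon.
Optimal quantities: cast iron scrap = 2.739 kg.
Cost = 0.49·2.739 = 1.3421.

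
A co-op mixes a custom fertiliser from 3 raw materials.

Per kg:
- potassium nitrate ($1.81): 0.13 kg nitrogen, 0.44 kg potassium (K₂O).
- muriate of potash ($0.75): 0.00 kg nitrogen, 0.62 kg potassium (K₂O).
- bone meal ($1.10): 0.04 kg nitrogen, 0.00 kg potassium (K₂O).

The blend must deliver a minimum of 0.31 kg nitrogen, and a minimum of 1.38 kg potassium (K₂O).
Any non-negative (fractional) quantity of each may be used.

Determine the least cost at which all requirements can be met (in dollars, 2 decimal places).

Let x1 = kg of potassium nitrate, x2 = kg of muriate of potash, x3 = kg of bone meal.
Minimize 1.81x1 + 0.75x2 + 1.1x3 subject to:
  0.13x1 + 0.04x3 ≥ 0.31   (nitrogen)
  0.44x1 + 0.62x2 ≥ 1.38   (potassium (K₂O))
  x1, x2, x3 ≥ 0.
The cheapest feasible vertex uses only potassium nitrate, muriate of potash; bone meal is not used. Binding constraints: nitrogen and potassium (K₂O).
So potassium nitrate = 2.385 kg, muriate of potash = 0.5335 kg.
Cost = 1.81·2.385 + 0.75·0.5335 = 4.7170.

$4.72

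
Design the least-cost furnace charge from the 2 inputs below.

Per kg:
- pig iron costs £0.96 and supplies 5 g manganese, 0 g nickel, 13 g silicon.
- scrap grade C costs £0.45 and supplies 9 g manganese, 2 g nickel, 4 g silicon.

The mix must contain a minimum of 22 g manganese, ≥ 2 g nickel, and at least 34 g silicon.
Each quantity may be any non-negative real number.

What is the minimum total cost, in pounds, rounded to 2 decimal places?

This is a linear program. Let x1 = kg of pig iron, x2 = kg of scrap grade C.
Minimise 0.96x1 + 0.45x2 with:
  5x1 + 9x2 ≥ 22   (manganese)
  2x2 ≥ 2   (nickel)
  13x1 + 4x2 ≥ 34   (silicon)
  x1, x2 ≥ 0.
Both inputs are positive at the optimum. Binding constraints: manganese and silicon.
Optimal quantities: pig iron = 2.247 kg, scrap grade C = 1.196 kg.
Hence cost = 0.96·2.247 + 0.45·1.196 = £2.6953.

£2.70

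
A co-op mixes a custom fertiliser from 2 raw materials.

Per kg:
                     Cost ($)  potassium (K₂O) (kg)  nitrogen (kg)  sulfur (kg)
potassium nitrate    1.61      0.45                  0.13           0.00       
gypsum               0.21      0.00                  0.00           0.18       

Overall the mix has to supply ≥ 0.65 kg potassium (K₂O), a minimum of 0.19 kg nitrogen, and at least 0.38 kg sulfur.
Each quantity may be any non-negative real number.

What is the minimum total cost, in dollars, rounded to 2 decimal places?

$2.80

Let x1 = kg of potassium nitrate, x2 = kg of gypsum.
Minimize 1.61x1 + 0.21x2 subject to:
  0.45x1 ≥ 0.65   (potassium (K₂O))
  0.13x1 ≥ 0.19   (nitrogen)
  0.18x2 ≥ 0.38   (sulfur)
  x1, x2 ≥ 0.
Both inputs are positive at the optimum. Binding constraints: nitrogen and sulfur.
So potassium nitrate = 1.462 kg, gypsum = 2.111 kg.
Cost = 1.61·1.462 + 0.21·2.111 = 2.7971.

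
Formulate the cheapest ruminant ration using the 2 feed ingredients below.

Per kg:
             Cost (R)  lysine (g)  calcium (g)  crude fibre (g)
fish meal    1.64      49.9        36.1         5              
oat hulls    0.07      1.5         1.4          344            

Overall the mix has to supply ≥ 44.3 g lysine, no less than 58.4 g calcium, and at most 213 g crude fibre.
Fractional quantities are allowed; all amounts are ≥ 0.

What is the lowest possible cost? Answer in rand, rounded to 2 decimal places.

This is a linear program. Let x1 = kg of fish meal, x2 = kg of oat hulls.
Minimise 1.64x1 + 0.07x2 subject to:
  49.9x1 + 1.5x2 ≥ 44.3   (lysine)
  36.1x1 + 1.4x2 ≥ 58.4   (calcium)
  5x1 + 344x2 ≤ 213   (crude fibre)
  x1, x2 ≥ 0.
The cheapest feasible vertex uses only fish meal; oat hulls is not used. Binding constraint: calcium.
So fish meal = 1.618 kg.
Hence cost = 1.64·1.618 = R2.6535.

R2.65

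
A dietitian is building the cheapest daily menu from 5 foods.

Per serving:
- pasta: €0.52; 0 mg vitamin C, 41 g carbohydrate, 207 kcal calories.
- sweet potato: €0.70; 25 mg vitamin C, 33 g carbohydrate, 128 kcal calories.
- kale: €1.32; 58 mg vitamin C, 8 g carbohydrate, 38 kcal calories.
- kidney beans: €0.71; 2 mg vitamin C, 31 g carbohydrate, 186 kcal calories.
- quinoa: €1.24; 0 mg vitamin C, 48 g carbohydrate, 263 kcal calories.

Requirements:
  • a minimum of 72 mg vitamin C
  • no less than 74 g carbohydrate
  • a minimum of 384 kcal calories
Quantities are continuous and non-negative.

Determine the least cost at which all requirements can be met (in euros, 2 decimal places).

€2.05

Let x1 = servings of pasta, x2 = servings of sweet potato, x3 = servings of kale, x4 = servings of kidney beans, x5 = servings of quinoa.
Minimise 0.52x1 + 0.7x2 + 1.32x3 + 0.71x4 + 1.24x5 s.t.:
  25x2 + 58x3 + 2x4 ≥ 72   (vitamin C)
  41x1 + 33x2 + 8x3 + 31x4 + 48x5 ≥ 74   (carbohydrate)
  207x1 + 128x2 + 38x3 + 186x4 + 263x5 ≥ 384   (calories)
  x1, x2, x3, x4, x5 ≥ 0.
The optimal basis is {pasta, sweet potato}; kale, kidney beans, quinoa drop out. There the vitamin C and calories constraints are tight.
That vertex is x1 = 0.0742, x2 = 2.88.
Total cost: 0.52·0.0742 + 0.7·2.88 = 2.0546.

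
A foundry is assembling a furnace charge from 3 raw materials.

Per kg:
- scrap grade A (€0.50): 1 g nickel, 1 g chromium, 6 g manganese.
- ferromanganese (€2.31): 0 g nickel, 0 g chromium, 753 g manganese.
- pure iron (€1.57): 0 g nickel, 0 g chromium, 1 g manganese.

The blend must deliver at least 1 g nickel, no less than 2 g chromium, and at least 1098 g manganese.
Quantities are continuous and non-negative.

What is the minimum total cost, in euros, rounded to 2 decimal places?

€4.33

Let x1 = kg of scrap grade A, x2 = kg of ferromanganese, x3 = kg of pure iron.
min 0.5x1 + 2.31x2 + 1.57x3 with:
  1x1 ≥ 1   (nickel)
  1x1 ≥ 2   (chromium)
  6x1 + 753x2 + 1x3 ≥ 1098   (manganese)
  x1, x2, x3 ≥ 0.
The minimum-cost mix takes nothing from pure iron — only scrap grade A, ferromanganese. Binding constraints: chromium and manganese.
Optimal quantities: scrap grade A = 2 kg, ferromanganese = 1.442 kg.
Objective = 0.5·2 + 2.31·1.442 = 4.3310.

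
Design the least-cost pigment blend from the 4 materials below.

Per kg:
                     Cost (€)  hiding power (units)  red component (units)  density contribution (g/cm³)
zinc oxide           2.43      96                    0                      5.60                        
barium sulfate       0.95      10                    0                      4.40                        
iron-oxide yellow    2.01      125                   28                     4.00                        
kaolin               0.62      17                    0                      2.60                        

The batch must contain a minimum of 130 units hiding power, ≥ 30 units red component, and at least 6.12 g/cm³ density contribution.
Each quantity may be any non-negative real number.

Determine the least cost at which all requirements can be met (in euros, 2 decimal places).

€2.55

Let x1 = kg of zinc oxide, x2 = kg of barium sulfate, x3 = kg of iron-oxide yellow, x4 = kg of kaolin.
Minimise 2.43x1 + 0.95x2 + 2.01x3 + 0.62x4 with:
  96x1 + 10x2 + 125x3 + 17x4 ≥ 130   (hiding power)
  28x3 ≥ 30   (red component)
  5.6x1 + 4.4x2 + 4x3 + 2.6x4 ≥ 6.12   (density contribution)
  x1, x2, x3, x4 ≥ 0.
At the optimum only barium sulfate, iron-oxide yellow are positive (zinc oxide, kaolin = 0). Binding constraints: red component and density contribution.
Solving gives x2 = 0.4169, x3 = 1.071.
Hence cost = 0.95·0.4169 + 2.01·1.071 = €2.5488.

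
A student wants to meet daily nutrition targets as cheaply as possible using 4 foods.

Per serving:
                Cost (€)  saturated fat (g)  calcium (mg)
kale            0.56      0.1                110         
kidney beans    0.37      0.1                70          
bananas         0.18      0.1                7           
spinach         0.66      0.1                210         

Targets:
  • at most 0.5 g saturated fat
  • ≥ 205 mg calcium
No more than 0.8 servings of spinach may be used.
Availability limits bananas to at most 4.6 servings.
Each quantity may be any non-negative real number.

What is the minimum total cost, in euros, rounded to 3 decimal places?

Set it up as a linear program. Let x1 = servings of kale, x2 = servings of kidney beans, x3 = servings of bananas, x4 = servings of spinach.
Minimise 0.56x1 + 0.37x2 + 0.18x3 + 0.66x4 s.t.:
  0.1x1 + 0.1x2 + 0.1x3 + 0.1x4 ≤ 0.5   (saturated fat)
  110x1 + 70x2 + 7x3 + 210x4 ≥ 205   (calcium)
  x4 ≤ 0.8
  x3 ≤ 4.6
  x1, x2, x3, x4 ≥ 0.
At the optimum only kale, spinach are positive (kidney beans, bananas = 0). There the calcium and the spinach cap constraints are tight.
So kale = 0.3364 servings, spinach = 0.8 servings.
Total cost: 0.56·0.3364 + 0.66·0.8 = 0.71638.

€0.716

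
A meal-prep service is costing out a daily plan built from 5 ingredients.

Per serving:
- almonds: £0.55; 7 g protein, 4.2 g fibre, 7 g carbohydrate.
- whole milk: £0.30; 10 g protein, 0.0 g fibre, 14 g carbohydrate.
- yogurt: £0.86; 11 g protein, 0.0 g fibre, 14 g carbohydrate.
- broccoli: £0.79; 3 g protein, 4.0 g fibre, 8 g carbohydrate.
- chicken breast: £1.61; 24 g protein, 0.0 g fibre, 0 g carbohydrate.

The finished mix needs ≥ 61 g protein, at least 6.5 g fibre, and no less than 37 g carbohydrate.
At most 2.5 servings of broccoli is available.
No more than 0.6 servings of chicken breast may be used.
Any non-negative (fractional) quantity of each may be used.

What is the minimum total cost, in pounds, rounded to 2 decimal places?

£2.36

Let x1 = servings of almonds, x2 = servings of whole milk, x3 = servings of yogurt, x4 = servings of broccoli, x5 = servings of chicken breast.
Minimise 0.55x1 + 0.3x2 + 0.86x3 + 0.79x4 + 1.61x5 with:
  7x1 + 10x2 + 11x3 + 3x4 + 24x5 ≥ 61   (protein)
  4.2x1 + 4x4 ≥ 6.5   (fibre)
  7x1 + 14x2 + 14x3 + 8x4 ≥ 37   (carbohydrate)
  x4 ≤ 2.5
  x5 ≤ 0.6
  x1, x2, x3, x4, x5 ≥ 0.
The minimum-cost mix takes nothing from yogurt, broccoli, chicken breast — only almonds, whole milk. The protein and fibre requirements are met with equality.
Optimal quantities: almonds = 1.548 servings, whole milk = 5.017 servings.
Objective = 0.55·1.548 + 0.3·5.017 = 2.3565.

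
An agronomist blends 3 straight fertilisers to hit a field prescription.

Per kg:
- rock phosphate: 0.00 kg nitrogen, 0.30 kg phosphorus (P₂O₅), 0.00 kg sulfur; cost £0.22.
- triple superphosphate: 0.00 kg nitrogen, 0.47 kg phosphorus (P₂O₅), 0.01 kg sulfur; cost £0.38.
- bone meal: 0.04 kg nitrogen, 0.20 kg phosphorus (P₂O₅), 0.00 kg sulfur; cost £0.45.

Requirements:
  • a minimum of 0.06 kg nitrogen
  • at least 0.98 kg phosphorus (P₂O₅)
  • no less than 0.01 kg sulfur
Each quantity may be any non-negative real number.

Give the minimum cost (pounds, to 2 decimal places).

£1.21

Let x1 = kg of rock phosphate, x2 = kg of triple superphosphate, x3 = kg of bone meal.
Minimise 0.22x1 + 0.38x2 + 0.45x3 with:
  0.04x3 ≥ 0.06   (nitrogen)
  0.3x1 + 0.47x2 + 0.2x3 ≥ 0.98   (phosphorus (P₂O₅))
  0.01x2 ≥ 0.01   (sulfur)
  x1, x2, x3 ≥ 0.
All 3 inputs are positive at the optimum. Binding constraints: nitrogen, phosphorus (P₂O₅), sulfur.
Solving gives x1 = 0.7, x2 = 1, x3 = 1.5.
Hence cost = 0.22·0.7 + 0.38·1 + 0.45·1.5 = £1.2090.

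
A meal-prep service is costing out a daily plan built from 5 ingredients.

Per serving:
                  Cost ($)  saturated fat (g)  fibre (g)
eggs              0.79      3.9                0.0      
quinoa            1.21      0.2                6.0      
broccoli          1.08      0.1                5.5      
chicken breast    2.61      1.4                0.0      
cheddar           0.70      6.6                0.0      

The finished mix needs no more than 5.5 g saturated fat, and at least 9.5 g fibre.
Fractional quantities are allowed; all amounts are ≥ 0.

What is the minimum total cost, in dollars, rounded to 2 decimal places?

This is a linear program. Let x1 = servings of eggs, x2 = servings of quinoa, x3 = servings of broccoli, x4 = servings of chicken breast, x5 = servings of cheddar.
Minimise 0.79x1 + 1.21x2 + 1.08x3 + 2.61x4 + 0.7x5 subject to:
  3.9x1 + 0.2x2 + 0.1x3 + 1.4x4 + 6.6x5 ≤ 5.5   (saturated fat)
  6x2 + 5.5x3 ≥ 9.5   (fibre)
  x1, x2, x3, x4, x5 ≥ 0.
The cheapest feasible vertex uses only broccoli; eggs, quinoa, chicken breast, cheddar are not used. There the fibre constraint is tight.
That vertex is x3 = 1.727.
Cost = 1.08·1.727 = 1.8652.

$1.87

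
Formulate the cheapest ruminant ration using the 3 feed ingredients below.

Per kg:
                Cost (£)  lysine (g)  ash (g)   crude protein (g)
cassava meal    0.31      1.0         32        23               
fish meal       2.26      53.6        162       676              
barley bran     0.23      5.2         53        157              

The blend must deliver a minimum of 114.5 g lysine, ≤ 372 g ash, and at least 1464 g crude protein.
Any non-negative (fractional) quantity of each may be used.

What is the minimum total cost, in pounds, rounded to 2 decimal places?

£4.83

Let x1 = kg of cassava meal, x2 = kg of fish meal, x3 = kg of barley bran.
min 0.31x1 + 2.26x2 + 0.23x3 subject to:
  1x1 + 53.6x2 + 5.2x3 ≥ 114.5   (lysine)
  32x1 + 162x2 + 53x3 ≤ 372   (ash)
  23x1 + 676x2 + 157x3 ≥ 1464   (crude protein)
  x1, x2, x3 ≥ 0.
The optimal basis is {fish meal, barley bran}; cassava meal drops out. There the lysine and crude protein constraints are tight.
Optimal quantities: fish meal = 2.115 kg, barley bran = 0.218 kg.
Cost = 2.26·2.115 + 0.23·0.218 = 4.8300.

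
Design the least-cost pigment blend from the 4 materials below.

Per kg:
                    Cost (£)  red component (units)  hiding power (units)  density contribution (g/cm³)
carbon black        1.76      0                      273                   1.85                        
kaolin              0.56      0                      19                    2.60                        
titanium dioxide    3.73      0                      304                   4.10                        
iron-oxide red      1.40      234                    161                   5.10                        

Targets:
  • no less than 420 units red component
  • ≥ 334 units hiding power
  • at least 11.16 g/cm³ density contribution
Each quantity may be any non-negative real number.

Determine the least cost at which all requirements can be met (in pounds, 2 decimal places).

£3.02

Treat it as an LP. Let x1 = kg of carbon black, x2 = kg of kaolin, x3 = kg of titanium dioxide, x4 = kg of iron-oxide red.
min 1.76x1 + 0.56x2 + 3.73x3 + 1.4x4 subject to:
  234x4 ≥ 420   (red component)
  273x1 + 19x2 + 304x3 + 161x4 ≥ 334   (hiding power)
  1.85x1 + 2.6x2 + 4.1x3 + 5.1x4 ≥ 11.16   (density contribution)
  x1, x2, x3, x4 ≥ 0.
The cheapest feasible vertex uses only kaolin, iron-oxide red; carbon black, titanium dioxide are not used. The hiding power and density contribution requirements are met with equality.
That vertex is x2 = 0.2902, x4 = 2.04.
Objective = 0.56·0.2902 + 1.4·2.04 = 3.0185.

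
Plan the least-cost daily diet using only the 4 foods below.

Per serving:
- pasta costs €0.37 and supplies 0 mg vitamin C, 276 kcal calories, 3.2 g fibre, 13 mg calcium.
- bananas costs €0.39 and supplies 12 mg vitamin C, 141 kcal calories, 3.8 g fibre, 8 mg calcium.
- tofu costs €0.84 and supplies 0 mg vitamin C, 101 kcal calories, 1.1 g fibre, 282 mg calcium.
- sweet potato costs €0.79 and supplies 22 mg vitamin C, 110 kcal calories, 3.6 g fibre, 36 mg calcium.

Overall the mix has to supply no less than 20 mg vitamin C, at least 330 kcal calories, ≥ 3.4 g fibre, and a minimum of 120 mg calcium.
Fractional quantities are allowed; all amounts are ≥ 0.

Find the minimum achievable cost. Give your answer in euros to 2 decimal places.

Let x1 = servings of pasta, x2 = servings of bananas, x3 = servings of tofu, x4 = servings of sweet potato.
Minimise 0.37x1 + 0.39x2 + 0.84x3 + 0.79x4 s.t.:
  12x2 + 22x4 ≥ 20   (vitamin C)
  276x1 + 141x2 + 101x3 + 110x4 ≥ 330   (calories)
  3.2x1 + 3.8x2 + 1.1x3 + 3.6x4 ≥ 3.4   (fibre)
  13x1 + 8x2 + 282x3 + 36x4 ≥ 120   (calcium)
  x1, x2, x3, x4 ≥ 0.
The minimum-cost mix takes nothing from sweet potato — only pasta, bananas, tofu. There the vitamin C, calories, calcium constraints are tight.
Optimal quantities: pasta = 0.2093 servings, bananas = 1.667 servings, tofu = 0.3686 servings.
Hence cost = 0.37·0.2093 + 0.39·1.667 + 0.84·0.3686 = €1.0372.

€1.04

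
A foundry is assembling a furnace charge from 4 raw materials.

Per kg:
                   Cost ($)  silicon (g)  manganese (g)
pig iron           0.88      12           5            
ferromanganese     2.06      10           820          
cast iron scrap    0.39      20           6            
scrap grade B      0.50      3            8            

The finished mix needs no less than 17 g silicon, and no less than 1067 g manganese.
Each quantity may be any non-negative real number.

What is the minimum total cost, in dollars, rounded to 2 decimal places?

Set it up as a linear program. Let x1 = kg of pig iron, x2 = kg of ferromanganese, x3 = kg of cast iron scrap, x4 = kg of scrap grade B.
Minimize 0.88x1 + 2.06x2 + 0.39x3 + 0.5x4 s.t.:
  12x1 + 10x2 + 20x3 + 3x4 ≥ 17   (silicon)
  5x1 + 820x2 + 6x3 + 8x4 ≥ 1067   (manganese)
  x1, x2, x3, x4 ≥ 0.
The minimum-cost mix takes nothing from pig iron, scrap grade B — only ferromanganese, cast iron scrap. Binding constraints: silicon and manganese.
So ferromanganese = 1.3 kg, cast iron scrap = 0.2001 kg.
Total cost: 2.06·1.3 + 0.39·0.2001 = 2.7560.

$2.76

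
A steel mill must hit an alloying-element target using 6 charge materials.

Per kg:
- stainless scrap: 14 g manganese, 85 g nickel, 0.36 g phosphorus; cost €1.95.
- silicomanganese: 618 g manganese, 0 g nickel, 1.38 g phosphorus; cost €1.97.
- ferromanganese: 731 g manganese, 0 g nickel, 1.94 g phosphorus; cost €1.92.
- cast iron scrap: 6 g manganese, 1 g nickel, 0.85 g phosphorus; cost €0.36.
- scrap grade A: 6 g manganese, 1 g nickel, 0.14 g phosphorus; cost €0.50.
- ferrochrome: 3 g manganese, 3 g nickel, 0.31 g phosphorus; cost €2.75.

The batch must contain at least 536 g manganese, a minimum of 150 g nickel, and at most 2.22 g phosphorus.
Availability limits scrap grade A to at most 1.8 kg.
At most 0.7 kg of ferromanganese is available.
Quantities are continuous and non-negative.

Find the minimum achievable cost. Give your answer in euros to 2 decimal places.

Set it up as a linear program. Let x1 = kg of stainless scrap, x2 = kg of silicomanganese, x3 = kg of ferromanganese, x4 = kg of cast iron scrap, x5 = kg of scrap grade A, x6 = kg of ferrochrome.
min 1.95x1 + 1.97x2 + 1.92x3 + 0.36x4 + 0.5x5 + 2.75x6 with:
  14x1 + 618x2 + 731x3 + 6x4 + 6x5 + 3x6 ≥ 536   (manganese)
  85x1 + 1x4 + 1x5 + 3x6 ≥ 150   (nickel)
  0.36x1 + 1.38x2 + 1.94x3 + 0.85x4 + 0.14x5 + 0.31x6 ≤ 2.22   (phosphorus)
  x5 ≤ 1.8
  x3 ≤ 0.7
  x1, x2, x3, x4, x5, x6 ≥ 0.
At the optimum only stainless scrap, ferromanganese are positive (silicomanganese, cast iron scrap, scrap grade A, ferrochrome = 0). Binding constraints: manganese and nickel.
So stainless scrap = 1.765 kg, ferromanganese = 0.6994 kg.
Hence cost = 1.95·1.765 + 1.92·0.6994 = €4.7846.

€4.78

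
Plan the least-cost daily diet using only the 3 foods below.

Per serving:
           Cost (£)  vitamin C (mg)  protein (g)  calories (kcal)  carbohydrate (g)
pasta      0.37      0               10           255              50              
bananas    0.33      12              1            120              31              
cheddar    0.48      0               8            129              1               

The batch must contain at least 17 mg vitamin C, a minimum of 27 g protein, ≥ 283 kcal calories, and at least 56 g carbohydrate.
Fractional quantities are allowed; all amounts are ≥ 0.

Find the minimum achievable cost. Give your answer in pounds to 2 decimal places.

Set it up as a linear program. Let x1 = servings of pasta, x2 = servings of bananas, x3 = servings of cheddar.
Minimize 0.37x1 + 0.33x2 + 0.48x3 subject to:
  12x2 ≥ 17   (vitamin C)
  10x1 + 1x2 + 8x3 ≥ 27   (protein)
  255x1 + 120x2 + 129x3 ≥ 283   (calories)
  50x1 + 31x2 + 1x3 ≥ 56   (carbohydrate)
  x1, x2, x3 ≥ 0.
The cheapest feasible vertex uses only pasta, bananas; cheddar is not used. The vitamin C and protein requirements are met with equality.
Optimal quantities: pasta = 2.558 servings, bananas = 1.417 servings.
Hence cost = 0.37·2.558 + 0.33·1.417 = £1.4141.

£1.41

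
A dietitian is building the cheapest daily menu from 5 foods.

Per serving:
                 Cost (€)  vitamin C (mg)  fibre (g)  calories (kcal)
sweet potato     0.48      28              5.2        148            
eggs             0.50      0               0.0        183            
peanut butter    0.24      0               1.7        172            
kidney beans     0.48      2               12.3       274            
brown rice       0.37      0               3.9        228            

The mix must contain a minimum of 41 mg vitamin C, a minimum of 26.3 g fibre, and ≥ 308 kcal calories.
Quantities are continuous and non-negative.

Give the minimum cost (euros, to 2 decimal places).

€1.40

Let x1 = servings of sweet potato, x2 = servings of eggs, x3 = servings of peanut butter, x4 = servings of kidney beans, x5 = servings of brown rice.
min 0.48x1 + 0.5x2 + 0.24x3 + 0.48x4 + 0.37x5 subject to:
  28x1 + 2x4 ≥ 41   (vitamin C)
  5.2x1 + 1.7x3 + 12.3x4 + 3.9x5 ≥ 26.3   (fibre)
  148x1 + 183x2 + 172x3 + 274x4 + 228x5 ≥ 308   (calories)
  x1, x2, x3, x4, x5 ≥ 0.
The minimum-cost mix takes nothing from eggs, peanut butter, brown rice — only sweet potato, kidney beans. There the vitamin C and fibre constraints are tight.
That vertex is x1 = 1.352, x4 = 1.566.
Total cost: 0.48·1.352 + 0.48·1.566 = 1.4006.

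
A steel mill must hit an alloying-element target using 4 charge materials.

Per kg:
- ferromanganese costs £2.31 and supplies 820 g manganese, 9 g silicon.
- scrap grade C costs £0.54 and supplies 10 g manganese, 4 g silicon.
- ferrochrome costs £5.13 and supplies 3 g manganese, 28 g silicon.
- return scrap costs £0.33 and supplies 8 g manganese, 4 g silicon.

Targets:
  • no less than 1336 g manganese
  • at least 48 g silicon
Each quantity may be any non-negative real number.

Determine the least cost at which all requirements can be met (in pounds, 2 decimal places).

Let x1 = kg of ferromanganese, x2 = kg of scrap grade C, x3 = kg of ferrochrome, x4 = kg of return scrap.
Minimise 2.31x1 + 0.54x2 + 5.13x3 + 0.33x4 subject to:
  820x1 + 10x2 + 3x3 + 8x4 ≥ 1336   (manganese)
  9x1 + 4x2 + 28x3 + 4x4 ≥ 48   (silicon)
  x1, x2, x3, x4 ≥ 0.
The cheapest feasible vertex uses only ferromanganese, return scrap; scrap grade C, ferrochrome are not used. Binding constraints: manganese and silicon.
Optimal quantities: ferromanganese = 1.546 kg, return scrap = 8.521 kg.
Total cost: 2.31·1.546 + 0.33·8.521 = 6.3832.

£6.38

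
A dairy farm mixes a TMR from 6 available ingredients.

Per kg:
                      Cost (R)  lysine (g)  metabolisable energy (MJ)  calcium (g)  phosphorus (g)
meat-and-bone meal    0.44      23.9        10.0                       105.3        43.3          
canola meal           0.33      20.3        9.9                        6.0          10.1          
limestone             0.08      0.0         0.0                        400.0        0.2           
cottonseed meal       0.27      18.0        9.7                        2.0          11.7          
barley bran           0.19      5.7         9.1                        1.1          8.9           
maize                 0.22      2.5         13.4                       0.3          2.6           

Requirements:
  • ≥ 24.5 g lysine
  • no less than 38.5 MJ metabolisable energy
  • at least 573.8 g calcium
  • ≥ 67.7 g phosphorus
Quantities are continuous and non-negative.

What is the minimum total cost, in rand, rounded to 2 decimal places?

Let x1 = kg of meat-and-bone meal, x2 = kg of canola meal, x3 = kg of limestone, x4 = kg of cottonseed meal, x5 = kg of barley bran, x6 = kg of maize.
Minimise 0.44x1 + 0.33x2 + 0.08x3 + 0.27x4 + 0.19x5 + 0.22x6 subject to:
  23.9x1 + 20.3x2 + 18x4 + 5.7x5 + 2.5x6 ≥ 24.5   (lysine)
  10x1 + 9.9x2 + 9.7x4 + 9.1x5 + 13.4x6 ≥ 38.5   (metabolisable energy)
  105.3x1 + 6x2 + 400x3 + 2x4 + 1.1x5 + 0.3x6 ≥ 573.8   (calcium)
  43.3x1 + 10.1x2 + 0.2x3 + 11.7x4 + 8.9x5 + 2.6x6 ≥ 67.7   (phosphorus)
  x1, x2, x3, x4, x5, x6 ≥ 0.
The cheapest feasible vertex uses only meat-and-bone meal, limestone, barley bran; canola meal, cottonseed meal, maize are not used. There the metabolisable energy, calcium, phosphorus constraints are tight.
That vertex is x1 = 0.8893, x3 = 1.191, x5 = 3.254.
Total cost: 0.44·0.8893 + 0.08·1.191 + 0.19·3.254 = 1.1048.

R1.10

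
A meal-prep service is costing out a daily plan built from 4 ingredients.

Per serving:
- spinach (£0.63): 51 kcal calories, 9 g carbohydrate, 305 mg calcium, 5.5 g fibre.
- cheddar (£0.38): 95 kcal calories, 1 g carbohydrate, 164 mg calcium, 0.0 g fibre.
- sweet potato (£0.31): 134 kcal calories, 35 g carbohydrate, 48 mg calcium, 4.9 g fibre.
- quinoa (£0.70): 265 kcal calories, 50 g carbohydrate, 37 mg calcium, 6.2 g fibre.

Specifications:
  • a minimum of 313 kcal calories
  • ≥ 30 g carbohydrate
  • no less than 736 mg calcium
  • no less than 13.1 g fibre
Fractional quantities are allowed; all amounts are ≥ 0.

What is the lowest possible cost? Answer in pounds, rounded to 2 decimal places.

Treat it as an LP. Let x1 = servings of spinach, x2 = servings of cheddar, x3 = servings of sweet potato, x4 = servings of quinoa.
min 0.63x1 + 0.38x2 + 0.31x3 + 0.7x4 s.t.:
  51x1 + 95x2 + 134x3 + 265x4 ≥ 313   (calories)
  9x1 + 1x2 + 35x3 + 50x4 ≥ 30   (carbohydrate)
  305x1 + 164x2 + 48x3 + 37x4 ≥ 736   (calcium)
  5.5x1 + 4.9x3 + 6.2x4 ≥ 13.1   (fibre)
  x1, x2, x3, x4 ≥ 0.
The cheapest feasible vertex uses only spinach, cheddar, sweet potato; quinoa is not used. There the calories, calcium, fibre constraints are tight.
Optimal quantities: spinach = 1.622 servings, cheddar = 1.221 servings, sweet potato = 0.8526 servings.
Total cost: 0.63·1.622 + 0.38·1.221 + 0.31·0.8526 = 1.7501.

£1.75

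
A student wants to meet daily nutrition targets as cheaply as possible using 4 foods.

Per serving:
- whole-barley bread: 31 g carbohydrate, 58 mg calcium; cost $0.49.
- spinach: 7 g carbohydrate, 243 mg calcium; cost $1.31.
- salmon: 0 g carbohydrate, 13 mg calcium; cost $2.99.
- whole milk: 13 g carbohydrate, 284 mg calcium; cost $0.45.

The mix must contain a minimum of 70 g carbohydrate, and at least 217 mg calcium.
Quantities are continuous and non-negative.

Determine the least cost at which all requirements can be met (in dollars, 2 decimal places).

$1.19

This is a linear program. Let x1 = servings of whole-barley bread, x2 = servings of spinach, x3 = servings of salmon, x4 = servings of whole milk.
Minimize 0.49x1 + 1.31x2 + 2.99x3 + 0.45x4 subject to:
  31x1 + 7x2 + 13x4 ≥ 70   (carbohydrate)
  58x1 + 243x2 + 13x3 + 284x4 ≥ 217   (calcium)
  x1, x2, x3, x4 ≥ 0.
The optimal basis is {whole-barley bread, whole milk}; spinach, salmon drop out. The carbohydrate and calcium requirements are met with equality.
That vertex is x1 = 2.119, x4 = 0.3313.
Hence cost = 0.49·2.119 + 0.45·0.3313 = $1.1874.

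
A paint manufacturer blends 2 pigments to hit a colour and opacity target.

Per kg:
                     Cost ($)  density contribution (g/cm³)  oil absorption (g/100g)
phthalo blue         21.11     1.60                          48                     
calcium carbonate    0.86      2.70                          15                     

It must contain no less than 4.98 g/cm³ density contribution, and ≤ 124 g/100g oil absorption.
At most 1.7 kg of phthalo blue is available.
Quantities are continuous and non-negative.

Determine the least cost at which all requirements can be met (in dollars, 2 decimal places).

$1.59

This is a linear program. Let x1 = kg of phthalo blue, x2 = kg of calcium carbonate.
min 21.11x1 + 0.86x2 subject to:
  1.6x1 + 2.7x2 ≥ 4.98   (density contribution)
  48x1 + 15x2 ≤ 124   (oil absorption)
  x1 ≤ 1.7
  x1, x2 ≥ 0.
The cheapest feasible vertex uses only calcium carbonate; phthalo blue is not used. Binding constraint: density contribution.
That vertex is x2 = 1.844.
Cost = 0.86·1.844 = 1.5858.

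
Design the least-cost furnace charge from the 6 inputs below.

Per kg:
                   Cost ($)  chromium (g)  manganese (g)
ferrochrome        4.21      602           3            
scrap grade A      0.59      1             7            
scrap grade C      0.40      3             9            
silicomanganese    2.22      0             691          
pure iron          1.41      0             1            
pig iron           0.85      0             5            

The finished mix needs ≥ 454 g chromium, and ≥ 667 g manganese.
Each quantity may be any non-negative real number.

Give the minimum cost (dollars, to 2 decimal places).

Let x1 = kg of ferrochrome, x2 = kg of scrap grade A, x3 = kg of scrap grade C, x4 = kg of silicomanganese, x5 = kg of pure iron, x6 = kg of pig iron.
Minimise 4.21x1 + 0.59x2 + 0.4x3 + 2.22x4 + 1.41x5 + 0.85x6 s.t.:
  602x1 + 1x2 + 3x3 ≥ 454   (chromium)
  3x1 + 7x2 + 9x3 + 691x4 + 1x5 + 5x6 ≥ 667   (manganese)
  x1, x2, x3, x4, x5, x6 ≥ 0.
The cheapest feasible vertex uses only ferrochrome, silicomanganese; scrap grade A, scrap grade C, pure iron, pig iron are not used. The chromium and manganese requirements are met with equality.
That vertex is x1 = 0.7542, x4 = 0.962.
Objective = 4.21·0.7542 + 2.22·0.962 = 5.3108.

$5.31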